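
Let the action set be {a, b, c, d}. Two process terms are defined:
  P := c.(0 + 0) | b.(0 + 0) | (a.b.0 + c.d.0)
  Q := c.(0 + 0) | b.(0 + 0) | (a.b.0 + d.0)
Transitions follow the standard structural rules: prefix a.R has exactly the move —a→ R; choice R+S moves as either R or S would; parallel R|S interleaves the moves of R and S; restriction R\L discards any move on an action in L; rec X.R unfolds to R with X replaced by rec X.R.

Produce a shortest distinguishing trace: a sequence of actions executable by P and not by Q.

cc

LTS(P): 16 reachable states
  p0 = c.(0 + 0) | b.(0 + 0) | (a.b.0 + c.d.0) :: -a-> p1, -b-> p2, -c-> p3, -c-> p4
  p1 = c.(0 + 0) | b.(0 + 0) | b.0 :: -b-> p5, -b-> p6, -c-> p7
  p2 = c.(0 + 0) | (0 + 0) | (a.b.0 + c.d.0) :: -a-> p5, -c-> p8, -c-> p9
  p3 = (0 + 0) | b.(0 + 0) | (a.b.0 + c.d.0) :: -a-> p7, -b-> p8, -c-> p10
  p4 = c.(0 + 0) | b.(0 + 0) | d.0 :: -b-> p9, -c-> p10, -d-> p6
  p5 = c.(0 + 0) | (0 + 0) | b.0 :: -b-> p11, -c-> p12
  p6 = c.(0 + 0) | b.(0 + 0) | 0 :: -b-> p11, -c-> p13
  p7 = (0 + 0) | b.(0 + 0) | b.0 :: -b-> p12, -b-> p13
  p8 = (0 + 0) | (0 + 0) | (a.b.0 + c.d.0) :: -a-> p12, -c-> p14
  p9 = c.(0 + 0) | (0 + 0) | d.0 :: -c-> p14, -d-> p11
  p10 = (0 + 0) | b.(0 + 0) | d.0 :: -b-> p14, -d-> p13
  p11 = c.(0 + 0) | (0 + 0) | 0 :: -c-> p15
  p12 = (0 + 0) | (0 + 0) | b.0 :: -b-> p15
  p13 = (0 + 0) | b.(0 + 0) | 0 :: -b-> p15
  p14 = (0 + 0) | (0 + 0) | d.0 :: -d-> p15
  p15 = (0 + 0) | (0 + 0) | 0 :: stopped
LTS(Q): 12 reachable states
  q0 = c.(0 + 0) | b.(0 + 0) | (a.b.0 + d.0) :: -a-> q1, -b-> q2, -c-> q3, -d-> q4
  q1 = c.(0 + 0) | b.(0 + 0) | b.0 :: -b-> q4, -b-> q5, -c-> q6
  q2 = c.(0 + 0) | (0 + 0) | (a.b.0 + d.0) :: -a-> q5, -c-> q7, -d-> q8
  q3 = (0 + 0) | b.(0 + 0) | (a.b.0 + d.0) :: -a-> q6, -b-> q7, -d-> q9
  q4 = c.(0 + 0) | b.(0 + 0) | 0 :: -b-> q8, -c-> q9
  q5 = c.(0 + 0) | (0 + 0) | b.0 :: -b-> q8, -c-> q10
  q6 = (0 + 0) | b.(0 + 0) | b.0 :: -b-> q10, -b-> q9
  q7 = (0 + 0) | (0 + 0) | (a.b.0 + d.0) :: -a-> q10, -d-> q11
  q8 = c.(0 + 0) | (0 + 0) | 0 :: -c-> q11
  q9 = (0 + 0) | b.(0 + 0) | 0 :: -b-> q11
  q10 = (0 + 0) | (0 + 0) | b.0 :: -b-> q11
  q11 = (0 + 0) | (0 + 0) | 0 :: stopped
Trace ⟨cc⟩ through P, begin at {p0}:
  [1] c ⇒ {p3, p4}
  [2] c ⇒ {p10}
  — P admits the full trace.
Trace ⟨cc⟩ through Q, begin at {q0}:
  [1] c ⇒ {q3}
  [2] c ⇒ ∅ (Q stuck)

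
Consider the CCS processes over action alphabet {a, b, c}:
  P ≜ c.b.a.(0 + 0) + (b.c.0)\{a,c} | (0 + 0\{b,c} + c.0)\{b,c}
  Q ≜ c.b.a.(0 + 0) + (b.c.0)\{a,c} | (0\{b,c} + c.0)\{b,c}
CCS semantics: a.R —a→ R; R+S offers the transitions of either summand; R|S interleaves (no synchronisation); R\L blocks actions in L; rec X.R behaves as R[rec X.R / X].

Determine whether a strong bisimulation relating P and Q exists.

YES

LTS(P): 5 reachable states
  s0 = c.b.a.(0 + 0) + (b.c.0)\{a,c} | (0 + 0\{b,c} + c.0)\{b,c} → -b-> s1, -c-> s2
  s1 = (c.0)\{a,c} | (0 + 0\{b,c} + c.0)\{b,c} → ∅
  s2 = b.a.(0 + 0) → -b-> s3
  s3 = a.(0 + 0) → -a-> s4
  s4 = 0 + 0 → ∅
LTS(Q): 5 reachable states
  t0 = c.b.a.(0 + 0) + (b.c.0)\{a,c} | (0\{b,c} + c.0)\{b,c} → -b-> t1, -c-> t2
  t1 = (c.0)\{a,c} | (0\{b,c} + c.0)\{b,c} → ∅
  t2 = b.a.(0 + 0) → -b-> t3
  t3 = a.(0 + 0) → -a-> t4
  t4 = 0 + 0 → ∅
Bisimilarity quotient blocks:
  B0 = {s0, t0}
  B1 = {s1, s4, t1, t4}
  B2 = {s2, t2}
  B3 = {s3, t3}
s0 ∈ B0, t0 ∈ B0 → same block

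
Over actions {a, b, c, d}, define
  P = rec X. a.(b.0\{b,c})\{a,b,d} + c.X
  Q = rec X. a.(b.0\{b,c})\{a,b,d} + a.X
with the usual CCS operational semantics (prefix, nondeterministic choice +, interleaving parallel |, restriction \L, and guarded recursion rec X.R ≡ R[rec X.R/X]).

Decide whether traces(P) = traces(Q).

Reachable graph of P (2 states):
  u0 = rec X. a.(b.0\{b,c})\{a,b,d} + c.X has moves --a--▸ u1, --c--▸ u0
  u1 = (b.0\{b,c})\{a,b,d} has moves deadlocked
Reachable graph of Q (2 states):
  v0 = rec X. a.(b.0\{b,c})\{a,b,d} + a.X has moves --a--▸ v0, --a--▸ v1
  v1 = (b.0\{b,c})\{a,b,d} has moves deadlocked
Executing c from P (initial set {u0}):
  [1] c ⇒ {u0}
  ✓ P
Executing c from Q (initial set {v0}):
  [1] c ⇒ no successor for Q

NO — witness ⟨c⟩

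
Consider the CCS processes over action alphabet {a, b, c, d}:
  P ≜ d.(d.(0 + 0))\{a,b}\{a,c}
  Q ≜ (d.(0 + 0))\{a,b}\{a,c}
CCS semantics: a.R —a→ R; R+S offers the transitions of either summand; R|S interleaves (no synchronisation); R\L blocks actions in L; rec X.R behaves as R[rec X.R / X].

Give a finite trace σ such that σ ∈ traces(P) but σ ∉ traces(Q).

dd

P's transition system — 3 states:
  s0 = d.(d.(0 + 0))\{a,b}\{a,c} | -d-> s1
  s1 = (d.(0 + 0))\{a,b}\{a,c} | -d-> s2
  s2 = (0 + 0)\{a,b}\{a,c} | ∅
Q's transition system — 2 states:
  t0 = (d.(0 + 0))\{a,b}\{a,c} | -d-> t1
  t1 = (0 + 0)\{a,b}\{a,c} | ∅
Run σ = ⟨dd⟩ on P: start {s0}
  after d @ step 1: {s1}
  after d @ step 2: {s2}
  P completes σ.
Run σ = ⟨dd⟩ on Q: start {t0}
  after d @ step 1: {t1}
  after d @ step 2: ∅ (Q stuck)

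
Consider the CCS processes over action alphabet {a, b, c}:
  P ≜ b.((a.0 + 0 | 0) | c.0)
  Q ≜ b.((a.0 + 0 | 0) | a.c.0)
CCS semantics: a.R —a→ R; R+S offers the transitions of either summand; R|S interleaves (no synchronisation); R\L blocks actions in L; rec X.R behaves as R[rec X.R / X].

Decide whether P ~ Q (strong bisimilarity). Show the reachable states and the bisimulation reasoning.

Reachable graph of P (5 states):
  p0 = b.((a.0 + 0 | 0) | c.0) has moves —b→ p1
  p1 = (a.0 + 0 | 0) | c.0 has moves —a→ p2, —c→ p3
  p2 = 0 | c.0 has moves —c→ p4
  p3 = (a.0 + 0 | 0) | 0 has moves —a→ p4
  p4 = 0 | 0 has moves deadlocked
Reachable graph of Q (7 states):
  q0 = b.((a.0 + 0 | 0) | a.c.0) has moves —b→ q1
  q1 = (a.0 + 0 | 0) | a.c.0 has moves —a→ q2, —a→ q3
  q2 = (a.0 + 0 | 0) | c.0 has moves —a→ q4, —c→ q5
  q3 = 0 | a.c.0 has moves —a→ q4
  q4 = 0 | c.0 has moves —c→ q6
  q5 = (a.0 + 0 | 0) | 0 has moves —a→ q6
  q6 = 0 | 0 has moves deadlocked
Partition-refinement fixed point:
  B0 = {p0}
  B1 = {p1, q2}
  B2 = {p3, q5}
  B3 = {p4, q6}
  B4 = {p2, q4}
  B5 = {q0}
  B6 = {q1}
  B7 = {q3}
p0 ∈ B0, q0 ∈ B5 → different blocks

P ≁ Q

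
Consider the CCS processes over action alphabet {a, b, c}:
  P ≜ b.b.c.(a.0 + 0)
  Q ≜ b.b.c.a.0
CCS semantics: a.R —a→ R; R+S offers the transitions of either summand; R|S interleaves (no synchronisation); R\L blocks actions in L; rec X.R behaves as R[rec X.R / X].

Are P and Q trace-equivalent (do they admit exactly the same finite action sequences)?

P's transition system — 5 states:
  u0 = b.b.c.(a.0 + 0) ⊢ =b=> u1
  u1 = b.c.(a.0 + 0) ⊢ =b=> u2
  u2 = c.(a.0 + 0) ⊢ =c=> u3
  u3 = a.0 + 0 ⊢ =a=> u4
  u4 = 0 ⊢ stopped
Q's transition system — 5 states:
  v0 = b.b.c.a.0 ⊢ =b=> v1
  v1 = b.c.a.0 ⊢ =b=> v2
  v2 = c.a.0 ⊢ =c=> v3
  v3 = a.0 ⊢ =a=> v4
  v4 = 0 ⊢ stopped
Partition-refinement fixed point:
  B0 = {u0, v0}
  B1 = {u1, v1}
  B2 = {u2, v2}
  B3 = {u3, v3}
  B4 = {u4, v4}
u0 ∈ B0, v0 ∈ B0 → same block
Bisimilar ⇒ trace-equivalent.

YES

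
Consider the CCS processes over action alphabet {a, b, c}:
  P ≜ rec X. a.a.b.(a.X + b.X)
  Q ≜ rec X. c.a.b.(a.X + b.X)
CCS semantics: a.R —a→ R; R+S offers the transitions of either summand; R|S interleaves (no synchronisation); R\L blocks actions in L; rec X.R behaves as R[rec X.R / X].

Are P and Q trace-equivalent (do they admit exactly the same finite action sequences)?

NO — witness ⟨a⟩

P's transition system — 4 states:
  u0 = rec X. a.a.b.(a.X + b.X) has moves —a→ u1
  u1 = a.b.(a.(rec X. a.a.b.(a.X + b.X)) + b.(rec X. a.a.b.(a.X + b.X))) has moves —a→ u2
  u2 = b.(a.(rec X. a.a.b.(a.X + b.X)) + b.(rec X. a.a.b.(a.X + b.X))) has moves —b→ u3
  u3 = a.(rec X. a.a.b.(a.X + b.X)) + b.(rec X. a.a.b.(a.X + b.X)) has moves —a→ u0, —b→ u0
Q's transition system — 4 states:
  v0 = rec X. c.a.b.(a.X + b.X) has moves —c→ v1
  v1 = a.b.(a.(rec X. c.a.b.(a.X + b.X)) + b.(rec X. c.a.b.(a.X + b.X))) has moves —a→ v2
  v2 = b.(a.(rec X. c.a.b.(a.X + b.X)) + b.(rec X. c.a.b.(a.X + b.X))) has moves —b→ v3
  v3 = a.(rec X. c.a.b.(a.X + b.X)) + b.(rec X. c.a.b.(a.X + b.X)) has moves —a→ v0, —b→ v0
Trace ⟨a⟩ through P, begin at {u0}:
  after a @ step 1: {u1}
  — P admits the full trace.
Trace ⟨a⟩ through Q, begin at {v0}:
  after a @ step 1: no successor for Q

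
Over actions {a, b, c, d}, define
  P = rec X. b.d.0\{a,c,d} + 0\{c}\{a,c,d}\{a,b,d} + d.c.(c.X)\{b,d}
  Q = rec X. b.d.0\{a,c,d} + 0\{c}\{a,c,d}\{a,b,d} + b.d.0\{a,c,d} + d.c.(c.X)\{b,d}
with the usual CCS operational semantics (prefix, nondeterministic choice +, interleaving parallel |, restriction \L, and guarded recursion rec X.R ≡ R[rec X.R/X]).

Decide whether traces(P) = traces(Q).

trace-equivalent

LTS(P): 6 reachable states
  u0 = rec X. b.d.0\{a,c,d} + 0\{c}\{a,c,d}\{a,b,d} + d.c.(c.X)\{b,d} | --b--▸ u1, --d--▸ u2
  u1 = d.0\{a,c,d} | --d--▸ u3
  u2 = c.(c.(rec X. b.d.0\{a,c,d} + 0\{c}\{a,c,d}\{a,b,d} + d.c.(c.X)\{b,d}))\{b,d} | --c--▸ u4
  u3 = 0\{a,c,d} | ·
  u4 = (c.(rec X. b.d.0\{a,c,d} + 0\{c}\{a,c,d}\{a,b,d} + d.c.(c.X)\{b,d}))\{b,d} | --c--▸ u5
  u5 = (rec X. b.d.0\{a,c,d} + 0\{c}\{a,c,d}\{a,b,d} + d.c.(c.X)\{b,d})\{b,d} | ·
LTS(Q): 6 reachable states
  v0 = rec X. b.d.0\{a,c,d} + 0\{c}\{a,c,d}\{a,b,d} + b.d.0\{a,c,d} + d.c.(c.X)\{b,d} | --b--▸ v1, --d--▸ v2
  v1 = d.0\{a,c,d} | --d--▸ v3
  v2 = c.(c.(rec X. b.d.0\{a,c,d} + 0\{c}\{a,c,d}\{a,b,d} + b.d.0\{a,c,d} + d.c.(c.X)\{b,d}))\{b,d} | --c--▸ v4
  v3 = 0\{a,c,d} | ·
  v4 = (c.(rec X. b.d.0\{a,c,d} + 0\{c}\{a,c,d}\{a,b,d} + b.d.0\{a,c,d} + d.c.(c.X)\{b,d}))\{b,d} | --c--▸ v5
  v5 = (rec X. b.d.0\{a,c,d} + 0\{c}\{a,c,d}\{a,b,d} + b.d.0\{a,c,d} + d.c.(c.X)\{b,d})\{b,d} | ·
Bisimilarity quotient blocks:
  B0 = {u0, v0}
  B1 = {u2, v2}
  B2 = {u4, v4}
  B3 = {u3, u5, v3, v5}
  B4 = {u1, v1}
u0 ∈ B0, v0 ∈ B0 → same block
Bisimilar ⇒ trace-equivalent.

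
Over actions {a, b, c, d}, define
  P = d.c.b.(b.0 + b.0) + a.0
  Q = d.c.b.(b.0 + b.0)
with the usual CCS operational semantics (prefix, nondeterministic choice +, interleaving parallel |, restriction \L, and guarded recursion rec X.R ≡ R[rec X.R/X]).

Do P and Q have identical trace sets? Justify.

P's transition system — 5 states:
  p0 = d.c.b.(b.0 + b.0) + a.0 ⊢ —a→ p1, —d→ p2
  p1 = 0 ⊢ deadlocked
  p2 = c.b.(b.0 + b.0) ⊢ —c→ p3
  p3 = b.(b.0 + b.0) ⊢ —b→ p4
  p4 = b.0 + b.0 ⊢ —b→ p1
Q's transition system — 5 states:
  q0 = d.c.b.(b.0 + b.0) ⊢ —d→ q1
  q1 = c.b.(b.0 + b.0) ⊢ —c→ q2
  q2 = b.(b.0 + b.0) ⊢ —b→ q3
  q3 = b.0 + b.0 ⊢ —b→ q4
  q4 = 0 ⊢ deadlocked
Run σ = ⟨a⟩ on P: start {p0}
  [1] a ⇒ {p1}
  — P admits the full trace.
Run σ = ⟨a⟩ on Q: start {q0}
  [1] a ⇒ no successor for Q

trace-distinct — witness ⟨a⟩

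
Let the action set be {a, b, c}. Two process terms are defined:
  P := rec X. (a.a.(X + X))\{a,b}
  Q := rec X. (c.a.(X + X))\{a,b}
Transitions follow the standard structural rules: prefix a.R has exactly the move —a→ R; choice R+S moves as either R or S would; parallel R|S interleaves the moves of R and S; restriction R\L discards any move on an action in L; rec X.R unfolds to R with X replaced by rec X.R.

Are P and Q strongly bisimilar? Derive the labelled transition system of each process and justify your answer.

P's transition system — 1 states:
  m0 = rec X. (a.a.(X + X))\{a,b} ⊢ ·
Q's transition system — 2 states:
  n0 = rec X. (c.a.(X + X))\{a,b} ⊢ ··c··> n1
  n1 = (a.((rec X. (c.a.(X + X))\{a,b}) + (rec X. (c.a.(X + X))\{a,b})))\{a,b} ⊢ ·
Partition-refinement fixed point:
  B0 = {m0, n1}
  B1 = {n0}
m0 ∈ B0, n0 ∈ B1 → different blocks

NO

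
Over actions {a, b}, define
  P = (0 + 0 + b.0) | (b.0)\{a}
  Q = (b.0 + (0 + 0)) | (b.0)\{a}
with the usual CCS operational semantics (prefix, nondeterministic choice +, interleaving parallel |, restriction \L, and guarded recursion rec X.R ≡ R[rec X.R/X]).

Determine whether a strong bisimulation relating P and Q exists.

Reachable graph of P (4 states):
  u0 = (0 + 0 + b.0) | (b.0)\{a} → =b=> u1, =b=> u2
  u1 = (0 + 0 + b.0) | 0\{a} → =b=> u3
  u2 = 0 | (b.0)\{a} → =b=> u3
  u3 = 0 | 0\{a} → deadlocked
Reachable graph of Q (4 states):
  v0 = (b.0 + (0 + 0)) | (b.0)\{a} → =b=> v1, =b=> v2
  v1 = (b.0 + (0 + 0)) | 0\{a} → =b=> v3
  v2 = 0 | (b.0)\{a} → =b=> v3
  v3 = 0 | 0\{a} → deadlocked
Coarsest stable partition (strong bisimilarity classes):
  B0 = {u0, v0}
  B1 = {u1, u2, v1, v2}
  B2 = {u3, v3}
u0 ∈ B0, v0 ∈ B0 → same block

P ~ Q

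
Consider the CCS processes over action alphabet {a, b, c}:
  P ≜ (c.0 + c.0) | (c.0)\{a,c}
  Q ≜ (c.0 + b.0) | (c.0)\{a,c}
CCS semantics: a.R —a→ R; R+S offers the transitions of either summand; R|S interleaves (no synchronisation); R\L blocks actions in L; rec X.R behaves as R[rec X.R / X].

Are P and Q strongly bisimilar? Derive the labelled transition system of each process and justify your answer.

LTS(P): 2 reachable states
  m0 = (c.0 + c.0) | (c.0)\{a,c} :: —c→ m1
  m1 = 0 | (c.0)\{a,c} :: ∅
LTS(Q): 2 reachable states
  n0 = (c.0 + b.0) | (c.0)\{a,c} :: —b→ n1, —c→ n1
  n1 = 0 | (c.0)\{a,c} :: ∅
Partition-refinement fixed point:
  B0 = {m0}
  B1 = {m1, n1}
  B2 = {n0}
m0 ∈ B0, n0 ∈ B2 → different blocks

not bisimilar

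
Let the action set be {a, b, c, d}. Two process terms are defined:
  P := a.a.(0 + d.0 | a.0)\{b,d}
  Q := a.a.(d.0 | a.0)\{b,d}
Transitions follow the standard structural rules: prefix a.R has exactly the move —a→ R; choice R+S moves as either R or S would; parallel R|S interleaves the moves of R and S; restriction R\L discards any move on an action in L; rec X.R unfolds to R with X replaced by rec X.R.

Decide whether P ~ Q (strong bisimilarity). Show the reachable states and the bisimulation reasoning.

P ~ Q

Reachable graph of P (4 states):
  s0 = a.a.(0 + d.0 | a.0)\{b,d} → ··a··> s1
  s1 = a.(0 + d.0 | a.0)\{b,d} → ··a··> s2
  s2 = (0 + d.0 | a.0)\{b,d} → ··a··> s3
  s3 = (d.0 | 0)\{b,d} → ·
Reachable graph of Q (4 states):
  t0 = a.a.(d.0 | a.0)\{b,d} → ··a··> t1
  t1 = a.(d.0 | a.0)\{b,d} → ··a··> t2
  t2 = (d.0 | a.0)\{b,d} → ··a··> t3
  t3 = (d.0 | 0)\{b,d} → ·
Partition-refinement fixed point:
  B0 = {s0, t0}
  B1 = {s1, t1}
  B2 = {s2, t2}
  B3 = {s3, t3}
s0 ∈ B0, t0 ∈ B0 → same block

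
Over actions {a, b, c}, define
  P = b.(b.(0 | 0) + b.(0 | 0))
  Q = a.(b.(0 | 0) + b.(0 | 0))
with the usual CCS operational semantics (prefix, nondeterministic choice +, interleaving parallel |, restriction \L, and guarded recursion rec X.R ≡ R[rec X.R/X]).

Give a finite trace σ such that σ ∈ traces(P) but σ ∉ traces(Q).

P's transition system — 3 states:
  p0 = b.(b.(0 | 0) + b.(0 | 0)) ⊢ —b→ p1
  p1 = b.(0 | 0) + b.(0 | 0) ⊢ —b→ p2
  p2 = 0 | 0 ⊢ deadlocked
Q's transition system — 3 states:
  q0 = a.(b.(0 | 0) + b.(0 | 0)) ⊢ —a→ q1
  q1 = b.(0 | 0) + b.(0 | 0) ⊢ —b→ q2
  q2 = 0 | 0 ⊢ deadlocked
Trace ⟨b⟩ through P, begin at {p0}:
  after b @ step 1: {p1}
  — P admits the full trace.
Trace ⟨b⟩ through Q, begin at {q0}:
  after b @ step 1: ∅  — Q cannot continue

b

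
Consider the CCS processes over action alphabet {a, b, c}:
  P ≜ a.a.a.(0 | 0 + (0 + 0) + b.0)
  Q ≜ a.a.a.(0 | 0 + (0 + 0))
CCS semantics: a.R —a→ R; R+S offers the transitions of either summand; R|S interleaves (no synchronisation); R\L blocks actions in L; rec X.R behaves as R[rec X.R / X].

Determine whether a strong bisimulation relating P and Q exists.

not bisimilar

LTS(P): 5 reachable states
  u0 = a.a.a.(0 | 0 + (0 + 0) + b.0) has moves —a→ u1
  u1 = a.a.(0 | 0 + (0 + 0) + b.0) has moves —a→ u2
  u2 = a.(0 | 0 + (0 + 0) + b.0) has moves —a→ u3
  u3 = 0 | 0 + (0 + 0) + b.0 has moves —b→ u4
  u4 = 0 has moves stopped
LTS(Q): 4 reachable states
  v0 = a.a.a.(0 | 0 + (0 + 0)) has moves —a→ v1
  v1 = a.a.(0 | 0 + (0 + 0)) has moves —a→ v2
  v2 = a.(0 | 0 + (0 + 0)) has moves —a→ v3
  v3 = 0 | 0 + (0 + 0) has moves stopped
Coarsest stable partition (strong bisimilarity classes):
  B0 = {u0}
  B1 = {u1}
  B2 = {u2}
  B3 = {u3}
  B4 = {u4, v3}
  B5 = {v0}
  B6 = {v1}
  B7 = {v2}
u0 ∈ B0, v0 ∈ B5 → different blocks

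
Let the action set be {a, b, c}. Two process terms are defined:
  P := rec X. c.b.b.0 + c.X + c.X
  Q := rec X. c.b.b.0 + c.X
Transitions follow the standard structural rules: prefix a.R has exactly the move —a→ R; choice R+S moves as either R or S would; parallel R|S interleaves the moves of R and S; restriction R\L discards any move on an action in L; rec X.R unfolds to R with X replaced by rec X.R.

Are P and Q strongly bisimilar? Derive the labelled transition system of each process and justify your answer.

LTS(P): 4 reachable states
  p0 = rec X. c.b.b.0 + c.X + c.X → -c-> p0, -c-> p1
  p1 = b.b.0 → -b-> p2
  p2 = b.0 → -b-> p3
  p3 = 0 → ∅
LTS(Q): 4 reachable states
  q0 = rec X. c.b.b.0 + c.X → -c-> q0, -c-> q1
  q1 = b.b.0 → -b-> q2
  q2 = b.0 → -b-> q3
  q3 = 0 → ∅
Coarsest stable partition (strong bisimilarity classes):
  B0 = {p0, q0}
  B1 = {p1, q1}
  B2 = {p2, q2}
  B3 = {p3, q3}
p0 ∈ B0, q0 ∈ B0 → same block

bisimilar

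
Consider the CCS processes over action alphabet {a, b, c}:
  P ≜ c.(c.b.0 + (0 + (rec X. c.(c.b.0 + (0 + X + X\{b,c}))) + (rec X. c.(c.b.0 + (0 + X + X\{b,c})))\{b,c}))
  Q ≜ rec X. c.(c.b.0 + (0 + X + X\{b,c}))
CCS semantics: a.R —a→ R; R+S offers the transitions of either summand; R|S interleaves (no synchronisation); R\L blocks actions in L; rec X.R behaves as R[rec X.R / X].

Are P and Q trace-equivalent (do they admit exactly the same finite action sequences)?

Reachable graph of P (4 states):
  p0 = c.(c.b.0 + (0 + (rec X. c.(c.b.0 + (0 + X + X\{b,c}))) + (rec X. c.(c.b.0 + (0 + X + X\{b,c})))\{b,c})) → =c=> p1
  p1 = c.b.0 + (0 + (rec X. c.(c.b.0 + (0 + X + X\{b,c}))) + (rec X. c.(c.b.0 + (0 + X + X\{b,c})))\{b,c}) → =c=> p1, =c=> p2
  p2 = b.0 → =b=> p3
  p3 = 0 → deadlocked
Reachable graph of Q (4 states):
  q0 = rec X. c.(c.b.0 + (0 + X + X\{b,c})) → =c=> q1
  q1 = c.b.0 + (0 + (rec X. c.(c.b.0 + (0 + X + X\{b,c}))) + (rec X. c.(c.b.0 + (0 + X + X\{b,c})))\{b,c}) → =c=> q1, =c=> q2
  q2 = b.0 → =b=> q3
  q3 = 0 → deadlocked
Coarsest stable partition (strong bisimilarity classes):
  B0 = {p0, q0}
  B1 = {p1, q1}
  B2 = {p2, q2}
  B3 = {p3, q3}
p0 ∈ B0, q0 ∈ B0 → same block
Bisimilar ⇒ trace-equivalent.

YES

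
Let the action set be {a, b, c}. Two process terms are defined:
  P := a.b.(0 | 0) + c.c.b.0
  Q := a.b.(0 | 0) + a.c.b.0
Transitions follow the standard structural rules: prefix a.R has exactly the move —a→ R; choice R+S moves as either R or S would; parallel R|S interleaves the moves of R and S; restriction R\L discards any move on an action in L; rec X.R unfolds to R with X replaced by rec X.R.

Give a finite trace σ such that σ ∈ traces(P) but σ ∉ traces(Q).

P's transition system — 6 states:
  s0 = a.b.(0 | 0) + c.c.b.0 :: =a=> s1, =c=> s2
  s1 = b.(0 | 0) :: =b=> s3
  s2 = c.b.0 :: =c=> s4
  s3 = 0 | 0 :: stopped
  s4 = b.0 :: =b=> s5
  s5 = 0 :: stopped
Q's transition system — 6 states:
  t0 = a.b.(0 | 0) + a.c.b.0 :: =a=> t1, =a=> t2
  t1 = b.(0 | 0) :: =b=> t3
  t2 = c.b.0 :: =c=> t4
  t3 = 0 | 0 :: stopped
  t4 = b.0 :: =b=> t5
  t5 = 0 :: stopped
Run σ = ⟨c⟩ on P: start {s0}
  step 1 (c): {s2}
  — P admits the full trace.
Run σ = ⟨c⟩ on Q: start {t0}
  step 1 (c): ∅  — Q cannot continue

c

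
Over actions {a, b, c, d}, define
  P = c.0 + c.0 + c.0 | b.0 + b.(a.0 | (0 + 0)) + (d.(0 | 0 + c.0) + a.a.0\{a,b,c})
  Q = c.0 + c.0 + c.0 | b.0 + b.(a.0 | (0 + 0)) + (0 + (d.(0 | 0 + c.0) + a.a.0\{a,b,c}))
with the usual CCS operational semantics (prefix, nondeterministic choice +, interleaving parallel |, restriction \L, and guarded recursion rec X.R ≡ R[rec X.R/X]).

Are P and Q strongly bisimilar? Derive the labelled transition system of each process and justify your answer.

Reachable graph of P (10 states):
  s0 = c.0 + c.0 + c.0 | b.0 + b.(a.0 | (0 + 0)) + (d.(0 | 0 + c.0) + a.a.0\{a,b,c}) :: —a→ s1, —b→ s2, —b→ s3, —c→ s4, —c→ s5, —d→ s6
  s1 = a.0\{a,b,c} :: —a→ s7
  s2 = a.0 | (0 + 0) :: —a→ s8
  s3 = c.0 | 0 :: —c→ s9
  s4 = 0 :: deadlocked
  s5 = 0 | b.0 :: —b→ s9
  s6 = 0 | 0 + c.0 :: —c→ s4
  s7 = 0\{a,b,c} :: deadlocked
  s8 = 0 | (0 + 0) :: deadlocked
  s9 = 0 | 0 :: deadlocked
Reachable graph of Q (10 states):
  t0 = c.0 + c.0 + c.0 | b.0 + b.(a.0 | (0 + 0)) + (0 + (d.(0 | 0 + c.0) + a.a.0\{a,b,c})) :: —a→ t1, —b→ t2, —b→ t3, —c→ t4, —c→ t5, —d→ t6
  t1 = a.0\{a,b,c} :: —a→ t7
  t2 = a.0 | (0 + 0) :: —a→ t8
  t3 = c.0 | 0 :: —c→ t9
  t4 = 0 :: deadlocked
  t5 = 0 | b.0 :: —b→ t9
  t6 = 0 | 0 + c.0 :: —c→ t4
  t7 = 0\{a,b,c} :: deadlocked
  t8 = 0 | (0 + 0) :: deadlocked
  t9 = 0 | 0 :: deadlocked
Bisimilarity quotient blocks:
  B0 = {s0, t0}
  B1 = {s3, s6, t3, t6}
  B2 = {s4, s7, s8, s9, t4, t7, t8, t9}
  B3 = {s1, s2, t1, t2}
  B4 = {s5, t5}
s0 ∈ B0, t0 ∈ B0 → same block

YES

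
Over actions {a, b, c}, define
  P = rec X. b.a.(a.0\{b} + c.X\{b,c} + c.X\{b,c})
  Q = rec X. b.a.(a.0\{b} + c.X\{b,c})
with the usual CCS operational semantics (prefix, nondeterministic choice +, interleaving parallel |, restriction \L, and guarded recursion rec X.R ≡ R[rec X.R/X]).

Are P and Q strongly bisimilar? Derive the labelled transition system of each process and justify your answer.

bisimilar

LTS(P): 5 reachable states
  s0 = rec X. b.a.(a.0\{b} + c.X\{b,c} + c.X\{b,c}) :: —b→ s1
  s1 = a.(a.0\{b} + c.(rec X. b.a.(a.0\{b} + c.X\{b,c} + c.X\{b,c}))\{b,c} + c.(rec X. b.a.(a.0\{b} + c.X\{b,c} + c.X\{b,c}))\{b,c}) :: —a→ s2
  s2 = a.0\{b} + c.(rec X. b.a.(a.0\{b} + c.X\{b,c} + c.X\{b,c}))\{b,c} + c.(rec X. b.a.(a.0\{b} + c.X\{b,c} + c.X\{b,c}))\{b,c} :: —a→ s3, —c→ s4
  s3 = 0\{b} :: stopped
  s4 = (rec X. b.a.(a.0\{b} + c.X\{b,c} + c.X\{b,c}))\{b,c} :: stopped
LTS(Q): 5 reachable states
  t0 = rec X. b.a.(a.0\{b} + c.X\{b,c}) :: —b→ t1
  t1 = a.(a.0\{b} + c.(rec X. b.a.(a.0\{b} + c.X\{b,c}))\{b,c}) :: —a→ t2
  t2 = a.0\{b} + c.(rec X. b.a.(a.0\{b} + c.X\{b,c}))\{b,c} :: —a→ t3, —c→ t4
  t3 = 0\{b} :: stopped
  t4 = (rec X. b.a.(a.0\{b} + c.X\{b,c}))\{b,c} :: stopped
Bisimilarity quotient blocks:
  B0 = {s0, t0}
  B1 = {s1, t1}
  B2 = {s2, t2}
  B3 = {s3, s4, t3, t4}
s0 ∈ B0, t0 ∈ B0 → same block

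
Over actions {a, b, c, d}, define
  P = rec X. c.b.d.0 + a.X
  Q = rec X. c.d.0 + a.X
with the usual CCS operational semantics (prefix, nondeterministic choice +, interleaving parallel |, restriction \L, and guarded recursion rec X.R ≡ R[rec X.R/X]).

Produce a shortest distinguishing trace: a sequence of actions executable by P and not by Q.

LTS(P): 4 reachable states
  p0 = rec X. c.b.d.0 + a.X | -a-> p0, -c-> p1
  p1 = b.d.0 | -b-> p2
  p2 = d.0 | -d-> p3
  p3 = 0 | (no moves)
LTS(Q): 3 reachable states
  q0 = rec X. c.d.0 + a.X | -a-> q0, -c-> q1
  q1 = d.0 | -d-> q2
  q2 = 0 | (no moves)
Trace ⟨cb⟩ through P, begin at {p0}:
  [1] c ⇒ {p1}
  [2] b ⇒ {p2}
  P completes σ.
Trace ⟨cb⟩ through Q, begin at {q0}:
  [1] c ⇒ {q1}
  [2] b ⇒ ∅  — Q cannot continue

cb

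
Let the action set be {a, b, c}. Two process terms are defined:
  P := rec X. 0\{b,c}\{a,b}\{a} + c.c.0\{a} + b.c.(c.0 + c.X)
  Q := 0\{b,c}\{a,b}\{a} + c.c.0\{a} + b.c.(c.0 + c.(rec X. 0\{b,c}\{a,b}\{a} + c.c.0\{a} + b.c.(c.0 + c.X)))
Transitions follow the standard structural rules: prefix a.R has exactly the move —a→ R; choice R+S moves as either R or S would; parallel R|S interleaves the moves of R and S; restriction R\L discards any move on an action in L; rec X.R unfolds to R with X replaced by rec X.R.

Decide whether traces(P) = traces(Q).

YES

P's transition system — 6 states:
  m0 = rec X. 0\{b,c}\{a,b}\{a} + c.c.0\{a} + b.c.(c.0 + c.X) ⊢ --b--▸ m1, --c--▸ m2
  m1 = c.(c.0 + c.(rec X. 0\{b,c}\{a,b}\{a} + c.c.0\{a} + b.c.(c.0 + c.X))) ⊢ --c--▸ m3
  m2 = c.0\{a} ⊢ --c--▸ m4
  m3 = c.0 + c.(rec X. 0\{b,c}\{a,b}\{a} + c.c.0\{a} + b.c.(c.0 + c.X)) ⊢ --c--▸ m0, --c--▸ m5
  m4 = 0\{a} ⊢ (no moves)
  m5 = 0 ⊢ (no moves)
Q's transition system — 7 states:
  n0 = 0\{b,c}\{a,b}\{a} + c.c.0\{a} + b.c.(c.0 + c.(rec X. 0\{b,c}\{a,b}\{a} + c.c.0\{a} + b.c.(c.0 + c.X))) ⊢ --b--▸ n1, --c--▸ n2
  n1 = c.(c.0 + c.(rec X. 0\{b,c}\{a,b}\{a} + c.c.0\{a} + b.c.(c.0 + c.X))) ⊢ --c--▸ n3
  n2 = c.0\{a} ⊢ --c--▸ n4
  n3 = c.0 + c.(rec X. 0\{b,c}\{a,b}\{a} + c.c.0\{a} + b.c.(c.0 + c.X)) ⊢ --c--▸ n5, --c--▸ n6
  n4 = 0\{a} ⊢ (no moves)
  n5 = 0 ⊢ (no moves)
  n6 = rec X. 0\{b,c}\{a,b}\{a} + c.c.0\{a} + b.c.(c.0 + c.X) ⊢ --b--▸ n1, --c--▸ n2
Partition-refinement fixed point:
  B0 = {m0, n0, n6}
  B1 = {m1, n1}
  B2 = {m3, n3}
  B3 = {m4, m5, n4, n5}
  B4 = {m2, n2}
m0 ∈ B0, n0 ∈ B0 → same block
Bisimilar ⇒ trace-equivalent.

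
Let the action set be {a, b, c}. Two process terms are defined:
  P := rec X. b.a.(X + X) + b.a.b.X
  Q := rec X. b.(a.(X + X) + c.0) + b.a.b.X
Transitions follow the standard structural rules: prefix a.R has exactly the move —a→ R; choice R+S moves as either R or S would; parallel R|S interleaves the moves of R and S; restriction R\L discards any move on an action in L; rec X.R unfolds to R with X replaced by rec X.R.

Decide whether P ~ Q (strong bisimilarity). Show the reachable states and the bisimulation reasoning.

not bisimilar

LTS(P): 5 reachable states
  u0 = rec X. b.a.(X + X) + b.a.b.X has moves =b=> u1, =b=> u2
  u1 = a.((rec X. b.a.(X + X) + b.a.b.X) + (rec X. b.a.(X + X) + b.a.b.X)) has moves =a=> u3
  u2 = a.b.(rec X. b.a.(X + X) + b.a.b.X) has moves =a=> u4
  u3 = (rec X. b.a.(X + X) + b.a.b.X) + (rec X. b.a.(X + X) + b.a.b.X) has moves =b=> u1, =b=> u2
  u4 = b.(rec X. b.a.(X + X) + b.a.b.X) has moves =b=> u0
LTS(Q): 6 reachable states
  v0 = rec X. b.(a.(X + X) + c.0) + b.a.b.X has moves =b=> v1, =b=> v2
  v1 = a.((rec X. b.(a.(X + X) + c.0) + b.a.b.X) + (rec X. b.(a.(X + X) + c.0) + b.a.b.X)) + c.0 has moves =a=> v3, =c=> v4
  v2 = a.b.(rec X. b.(a.(X + X) + c.0) + b.a.b.X) has moves =a=> v5
  v3 = (rec X. b.(a.(X + X) + c.0) + b.a.b.X) + (rec X. b.(a.(X + X) + c.0) + b.a.b.X) has moves =b=> v1, =b=> v2
  v4 = 0 has moves (no moves)
  v5 = b.(rec X. b.(a.(X + X) + c.0) + b.a.b.X) has moves =b=> v0
Coarsest stable partition (strong bisimilarity classes):
  B0 = {u0, u3}
  B1 = {u2}
  B2 = {u4}
  B3 = {u1}
  B4 = {v0, v3}
  B5 = {v2}
  B6 = {v5}
  B7 = {v1}
  B8 = {v4}
u0 ∈ B0, v0 ∈ B4 → different blocks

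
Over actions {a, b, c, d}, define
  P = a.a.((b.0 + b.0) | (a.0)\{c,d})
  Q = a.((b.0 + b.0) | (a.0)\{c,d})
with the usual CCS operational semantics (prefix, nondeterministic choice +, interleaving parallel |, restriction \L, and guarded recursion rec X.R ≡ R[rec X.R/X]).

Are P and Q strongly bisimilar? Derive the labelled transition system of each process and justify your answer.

NO

P's transition system — 6 states:
  m0 = a.a.((b.0 + b.0) | (a.0)\{c,d}) :: -a-> m1
  m1 = a.((b.0 + b.0) | (a.0)\{c,d}) :: -a-> m2
  m2 = (b.0 + b.0) | (a.0)\{c,d} :: -a-> m3, -b-> m4
  m3 = (b.0 + b.0) | 0\{c,d} :: -b-> m5
  m4 = 0 | (a.0)\{c,d} :: -a-> m5
  m5 = 0 | 0\{c,d} :: ·
Q's transition system — 5 states:
  n0 = a.((b.0 + b.0) | (a.0)\{c,d}) :: -a-> n1
  n1 = (b.0 + b.0) | (a.0)\{c,d} :: -a-> n2, -b-> n3
  n2 = (b.0 + b.0) | 0\{c,d} :: -b-> n4
  n3 = 0 | (a.0)\{c,d} :: -a-> n4
  n4 = 0 | 0\{c,d} :: ·
Coarsest stable partition (strong bisimilarity classes):
  B0 = {m0}
  B1 = {m1, n0}
  B2 = {m2, n1}
  B3 = {m4, n3}
  B4 = {m5, n4}
  B5 = {m3, n2}
m0 ∈ B0, n0 ∈ B1 → different blocks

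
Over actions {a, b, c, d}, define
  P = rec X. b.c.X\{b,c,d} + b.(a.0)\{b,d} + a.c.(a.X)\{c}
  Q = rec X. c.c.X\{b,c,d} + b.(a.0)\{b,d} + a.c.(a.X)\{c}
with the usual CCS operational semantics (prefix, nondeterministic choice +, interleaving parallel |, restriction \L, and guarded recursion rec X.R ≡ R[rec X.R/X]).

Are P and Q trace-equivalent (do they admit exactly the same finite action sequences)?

trace-distinct — witness ⟨bc⟩

P's transition system — 13 states:
  s0 = rec X. b.c.X\{b,c,d} + b.(a.0)\{b,d} + a.c.(a.X)\{c} :: —a→ s1, —b→ s2, —b→ s3
  s1 = c.(a.(rec X. b.c.X\{b,c,d} + b.(a.0)\{b,d} + a.c.(a.X)\{c}))\{c} :: —c→ s4
  s2 = (a.0)\{b,d} :: —a→ s5
  s3 = c.(rec X. b.c.X\{b,c,d} + b.(a.0)\{b,d} + a.c.(a.X)\{c})\{b,c,d} :: —c→ s6
  s4 = (a.(rec X. b.c.X\{b,c,d} + b.(a.0)\{b,d} + a.c.(a.X)\{c}))\{c} :: —a→ s7
  s5 = 0\{b,d} :: ·
  s6 = (rec X. b.c.X\{b,c,d} + b.(a.0)\{b,d} + a.c.(a.X)\{c})\{b,c,d} :: —a→ s8
  s7 = (rec X. b.c.X\{b,c,d} + b.(a.0)\{b,d} + a.c.(a.X)\{c})\{c} :: —a→ s9, —b→ s10, —b→ s11
  s8 = (c.(a.(rec X. b.c.X\{b,c,d} + b.(a.0)\{b,d} + a.c.(a.X)\{c}))\{c})\{b,c,d} :: ·
  s9 = (c.(a.(rec X. b.c.X\{b,c,d} + b.(a.0)\{b,d} + a.c.(a.X)\{c}))\{c})\{c} :: ·
  s10 = (a.0)\{b,d}\{c} :: —a→ s12
  s11 = (c.(rec X. b.c.X\{b,c,d} + b.(a.0)\{b,d} + a.c.(a.X)\{c})\{b,c,d})\{c} :: ·
  s12 = 0\{b,d}\{c} :: ·
Q's transition system — 12 states:
  t0 = rec X. c.c.X\{b,c,d} + b.(a.0)\{b,d} + a.c.(a.X)\{c} :: —a→ t1, —b→ t2, —c→ t3
  t1 = c.(a.(rec X. c.c.X\{b,c,d} + b.(a.0)\{b,d} + a.c.(a.X)\{c}))\{c} :: —c→ t4
  t2 = (a.0)\{b,d} :: —a→ t5
  t3 = c.(rec X. c.c.X\{b,c,d} + b.(a.0)\{b,d} + a.c.(a.X)\{c})\{b,c,d} :: —c→ t6
  t4 = (a.(rec X. c.c.X\{b,c,d} + b.(a.0)\{b,d} + a.c.(a.X)\{c}))\{c} :: —a→ t7
  t5 = 0\{b,d} :: ·
  t6 = (rec X. c.c.X\{b,c,d} + b.(a.0)\{b,d} + a.c.(a.X)\{c})\{b,c,d} :: —a→ t8
  t7 = (rec X. c.c.X\{b,c,d} + b.(a.0)\{b,d} + a.c.(a.X)\{c})\{c} :: —a→ t9, —b→ t10
  t8 = (c.(a.(rec X. c.c.X\{b,c,d} + b.(a.0)\{b,d} + a.c.(a.X)\{c}))\{c})\{b,c,d} :: ·
  t9 = (c.(a.(rec X. c.c.X\{b,c,d} + b.(a.0)\{b,d} + a.c.(a.X)\{c}))\{c})\{c} :: ·
  t10 = (a.0)\{b,d}\{c} :: —a→ t11
  t11 = 0\{b,d}\{c} :: ·
Trace ⟨bc⟩ through P, begin at {s0}:
  [1] b ⇒ {s2, s3}
  [2] c ⇒ {s6}
  — P admits the full trace.
Trace ⟨bc⟩ through Q, begin at {t0}:
  [1] b ⇒ {t2}
  [2] c ⇒ no successor for Q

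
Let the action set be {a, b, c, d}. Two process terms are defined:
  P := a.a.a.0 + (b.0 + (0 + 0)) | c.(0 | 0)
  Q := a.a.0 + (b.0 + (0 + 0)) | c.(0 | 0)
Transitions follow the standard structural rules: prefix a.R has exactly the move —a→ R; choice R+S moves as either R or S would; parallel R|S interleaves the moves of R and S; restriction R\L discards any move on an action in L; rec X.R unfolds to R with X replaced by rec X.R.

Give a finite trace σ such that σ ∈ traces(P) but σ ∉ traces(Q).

aaa

LTS(P): 7 reachable states
  s0 = a.a.a.0 + (b.0 + (0 + 0)) | c.(0 | 0) :: =a=> s1, =b=> s2, =c=> s3
  s1 = a.a.0 :: =a=> s4
  s2 = 0 | c.(0 | 0) :: =c=> s5
  s3 = (b.0 + (0 + 0)) | (0 | 0) :: =b=> s5
  s4 = a.0 :: =a=> s6
  s5 = 0 | (0 | 0) :: stopped
  s6 = 0 :: stopped
LTS(Q): 6 reachable states
  t0 = a.a.0 + (b.0 + (0 + 0)) | c.(0 | 0) :: =a=> t1, =b=> t2, =c=> t3
  t1 = a.0 :: =a=> t4
  t2 = 0 | c.(0 | 0) :: =c=> t5
  t3 = (b.0 + (0 + 0)) | (0 | 0) :: =b=> t5
  t4 = 0 :: stopped
  t5 = 0 | (0 | 0) :: stopped
Executing aaa from P (initial set {s0}):
  [1] a ⇒ {s1}
  [2] a ⇒ {s4}
  [3] a ⇒ {s6}
  P completes σ.
Executing aaa from Q (initial set {t0}):
  [1] a ⇒ {t1}
  [2] a ⇒ {t4}
  [3] a ⇒ ∅  — Q cannot continue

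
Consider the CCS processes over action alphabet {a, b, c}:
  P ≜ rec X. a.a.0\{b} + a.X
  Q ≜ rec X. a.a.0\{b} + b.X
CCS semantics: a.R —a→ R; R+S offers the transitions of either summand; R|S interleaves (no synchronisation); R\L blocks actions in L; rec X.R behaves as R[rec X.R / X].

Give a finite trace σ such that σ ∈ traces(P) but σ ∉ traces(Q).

aaa

Reachable graph of P (3 states):
  p0 = rec X. a.a.0\{b} + a.X :: —a→ p0, —a→ p1
  p1 = a.0\{b} :: —a→ p2
  p2 = 0\{b} :: stopped
Reachable graph of Q (3 states):
  q0 = rec X. a.a.0\{b} + b.X :: —a→ q1, —b→ q0
  q1 = a.0\{b} :: —a→ q2
  q2 = 0\{b} :: stopped
Executing aaa from P (initial set {p0}):
  [1] a ⇒ {p0, p1}
  [2] a ⇒ {p0, p1, p2}
  [3] a ⇒ {p0, p1, p2}
  ✓ P
Executing aaa from Q (initial set {q0}):
  [1] a ⇒ {q1}
  [2] a ⇒ {q2}
  [3] a ⇒ no successor for Q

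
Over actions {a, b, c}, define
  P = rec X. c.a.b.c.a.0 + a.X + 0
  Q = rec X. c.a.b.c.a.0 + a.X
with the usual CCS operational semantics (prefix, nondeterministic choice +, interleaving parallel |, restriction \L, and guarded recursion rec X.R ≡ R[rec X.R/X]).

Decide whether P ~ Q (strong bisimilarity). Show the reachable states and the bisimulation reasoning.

YES

P's transition system — 6 states:
  u0 = rec X. c.a.b.c.a.0 + a.X + 0 | —a→ u0, —c→ u1
  u1 = a.b.c.a.0 | —a→ u2
  u2 = b.c.a.0 | —b→ u3
  u3 = c.a.0 | —c→ u4
  u4 = a.0 | —a→ u5
  u5 = 0 | ∅
Q's transition system — 6 states:
  v0 = rec X. c.a.b.c.a.0 + a.X | —a→ v0, —c→ v1
  v1 = a.b.c.a.0 | —a→ v2
  v2 = b.c.a.0 | —b→ v3
  v3 = c.a.0 | —c→ v4
  v4 = a.0 | —a→ v5
  v5 = 0 | ∅
Coarsest stable partition (strong bisimilarity classes):
  B0 = {u0, v0}
  B1 = {u1, v1}
  B2 = {u2, v2}
  B3 = {u3, v3}
  B4 = {u4, v4}
  B5 = {u5, v5}
u0 ∈ B0, v0 ∈ B0 → same block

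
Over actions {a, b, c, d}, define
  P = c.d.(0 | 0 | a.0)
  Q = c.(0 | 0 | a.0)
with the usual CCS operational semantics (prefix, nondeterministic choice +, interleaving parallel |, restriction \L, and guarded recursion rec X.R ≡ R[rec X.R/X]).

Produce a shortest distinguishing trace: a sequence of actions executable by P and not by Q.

cd

LTS(P): 4 reachable states
  u0 = c.d.(0 | 0 | a.0) | =c=> u1
  u1 = d.(0 | 0 | a.0) | =d=> u2
  u2 = 0 | 0 | a.0 | =a=> u3
  u3 = 0 | 0 | 0 | ∅
LTS(Q): 3 reachable states
  v0 = c.(0 | 0 | a.0) | =c=> v1
  v1 = 0 | 0 | a.0 | =a=> v2
  v2 = 0 | 0 | 0 | ∅
Trace ⟨cd⟩ through P, begin at {u0}:
  step 1 (c): {u1}
  step 2 (d): {u2}
  ✓ P
Trace ⟨cd⟩ through Q, begin at {v0}:
  step 1 (c): {v1}
  step 2 (d): ∅ (Q stuck)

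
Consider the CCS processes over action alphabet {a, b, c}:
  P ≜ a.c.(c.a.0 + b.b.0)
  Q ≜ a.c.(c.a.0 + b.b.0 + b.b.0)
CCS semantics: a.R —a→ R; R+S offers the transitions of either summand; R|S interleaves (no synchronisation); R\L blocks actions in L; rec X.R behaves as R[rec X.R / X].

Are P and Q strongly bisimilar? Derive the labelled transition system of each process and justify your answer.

P's transition system — 6 states:
  s0 = a.c.(c.a.0 + b.b.0) | —a→ s1
  s1 = c.(c.a.0 + b.b.0) | —c→ s2
  s2 = c.a.0 + b.b.0 | —b→ s3, —c→ s4
  s3 = b.0 | —b→ s5
  s4 = a.0 | —a→ s5
  s5 = 0 | ∅
Q's transition system — 6 states:
  t0 = a.c.(c.a.0 + b.b.0 + b.b.0) | —a→ t1
  t1 = c.(c.a.0 + b.b.0 + b.b.0) | —c→ t2
  t2 = c.a.0 + b.b.0 + b.b.0 | —b→ t3, —c→ t4
  t3 = b.0 | —b→ t5
  t4 = a.0 | —a→ t5
  t5 = 0 | ∅
Bisimilarity quotient blocks:
  B0 = {s0, t0}
  B1 = {s1, t1}
  B2 = {s2, t2}
  B3 = {s3, t3}
  B4 = {s5, t5}
  B5 = {s4, t4}
s0 ∈ B0, t0 ∈ B0 → same block

P ~ Q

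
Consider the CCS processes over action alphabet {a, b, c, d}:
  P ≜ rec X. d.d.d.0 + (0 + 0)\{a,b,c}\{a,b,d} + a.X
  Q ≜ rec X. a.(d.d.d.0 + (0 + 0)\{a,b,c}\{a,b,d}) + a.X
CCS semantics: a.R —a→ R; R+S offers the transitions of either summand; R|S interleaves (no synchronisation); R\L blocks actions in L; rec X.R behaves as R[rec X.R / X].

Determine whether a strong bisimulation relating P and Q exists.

P's transition system — 4 states:
  m0 = rec X. d.d.d.0 + (0 + 0)\{a,b,c}\{a,b,d} + a.X :: --a--▸ m0, --d--▸ m1
  m1 = d.d.0 :: --d--▸ m2
  m2 = d.0 :: --d--▸ m3
  m3 = 0 :: deadlocked
Q's transition system — 5 states:
  n0 = rec X. a.(d.d.d.0 + (0 + 0)\{a,b,c}\{a,b,d}) + a.X :: --a--▸ n0, --a--▸ n1
  n1 = d.d.d.0 + (0 + 0)\{a,b,c}\{a,b,d} :: --d--▸ n2
  n2 = d.d.0 :: --d--▸ n3
  n3 = d.0 :: --d--▸ n4
  n4 = 0 :: deadlocked
Bisimilarity quotient blocks:
  B0 = {m0}
  B1 = {m1, n2}
  B2 = {m2, n3}
  B3 = {m3, n4}
  B4 = {n0}
  B5 = {n1}
m0 ∈ B0, n0 ∈ B4 → different blocks

NO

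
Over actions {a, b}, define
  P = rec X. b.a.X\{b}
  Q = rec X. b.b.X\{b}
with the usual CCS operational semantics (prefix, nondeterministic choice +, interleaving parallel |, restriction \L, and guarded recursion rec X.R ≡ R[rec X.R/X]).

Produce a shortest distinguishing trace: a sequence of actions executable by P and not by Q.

P's transition system — 3 states:
  u0 = rec X. b.a.X\{b} → ··b··> u1
  u1 = a.(rec X. b.a.X\{b})\{b} → ··a··> u2
  u2 = (rec X. b.a.X\{b})\{b} → ·
Q's transition system — 3 states:
  v0 = rec X. b.b.X\{b} → ··b··> v1
  v1 = b.(rec X. b.b.X\{b})\{b} → ··b··> v2
  v2 = (rec X. b.b.X\{b})\{b} → ·
Run σ = ⟨ba⟩ on P: start {u0}
  step 1 (b): {u1}
  step 2 (a): {u2}
  — P admits the full trace.
Run σ = ⟨ba⟩ on Q: start {v0}
  step 1 (b): {v1}
  step 2 (a): ∅  — Q cannot continue

ba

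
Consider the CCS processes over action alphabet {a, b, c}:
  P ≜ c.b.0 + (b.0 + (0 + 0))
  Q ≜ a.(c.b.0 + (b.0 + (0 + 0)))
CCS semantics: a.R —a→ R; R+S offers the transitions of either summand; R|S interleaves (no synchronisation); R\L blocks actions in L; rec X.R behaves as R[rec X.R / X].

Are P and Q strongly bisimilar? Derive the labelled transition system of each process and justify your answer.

LTS(P): 3 reachable states
  m0 = c.b.0 + (b.0 + (0 + 0)) → ··b··> m1, ··c··> m2
  m1 = 0 → ·
  m2 = b.0 → ··b··> m1
LTS(Q): 4 reachable states
  n0 = a.(c.b.0 + (b.0 + (0 + 0))) → ··a··> n1
  n1 = c.b.0 + (b.0 + (0 + 0)) → ··b··> n2, ··c··> n3
  n2 = 0 → ·
  n3 = b.0 → ··b··> n2
Partition-refinement fixed point:
  B0 = {m0, n1}
  B1 = {m1, n2}
  B2 = {m2, n3}
  B3 = {n0}
m0 ∈ B0, n0 ∈ B3 → different blocks

not bisimilar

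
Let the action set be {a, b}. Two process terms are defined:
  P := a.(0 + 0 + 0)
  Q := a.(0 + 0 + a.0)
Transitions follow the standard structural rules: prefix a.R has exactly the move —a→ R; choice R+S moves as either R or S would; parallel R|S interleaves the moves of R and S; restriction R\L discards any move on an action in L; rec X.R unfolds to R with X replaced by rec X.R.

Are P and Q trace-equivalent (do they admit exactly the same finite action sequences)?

LTS(P): 2 reachable states
  m0 = a.(0 + 0 + 0) | ··a··> m1
  m1 = 0 + 0 + 0 | ·
LTS(Q): 3 reachable states
  n0 = a.(0 + 0 + a.0) | ··a··> n1
  n1 = 0 + 0 + a.0 | ··a··> n2
  n2 = 0 | ·
Executing aa from Q (initial set {n0}):
  after a @ step 1: {n1}
  after a @ step 2: {n2}
  ✓ Q
Executing aa from P (initial set {m0}):
  after a @ step 1: {m1}
  after a @ step 2: no successor for P

traces(P) ≠ traces(Q) — witness ⟨aa⟩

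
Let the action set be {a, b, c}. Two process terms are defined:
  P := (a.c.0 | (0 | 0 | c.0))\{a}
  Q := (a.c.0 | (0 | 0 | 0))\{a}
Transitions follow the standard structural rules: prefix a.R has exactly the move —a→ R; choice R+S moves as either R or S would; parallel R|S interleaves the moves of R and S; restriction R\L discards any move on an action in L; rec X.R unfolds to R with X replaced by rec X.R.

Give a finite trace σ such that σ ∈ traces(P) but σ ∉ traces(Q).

LTS(P): 2 reachable states
  p0 = (a.c.0 | (0 | 0 | c.0))\{a} ⊢ -c-> p1
  p1 = (a.c.0 | (0 | 0 | 0))\{a} ⊢ stopped
LTS(Q): 1 reachable states
  q0 = (a.c.0 | (0 | 0 | 0))\{a} ⊢ stopped
Run σ = ⟨c⟩ on P: start {p0}
  after c @ step 1: {p1}
  ✓ P
Run σ = ⟨c⟩ on Q: start {q0}
  after c @ step 1: ∅ (Q stuck)

c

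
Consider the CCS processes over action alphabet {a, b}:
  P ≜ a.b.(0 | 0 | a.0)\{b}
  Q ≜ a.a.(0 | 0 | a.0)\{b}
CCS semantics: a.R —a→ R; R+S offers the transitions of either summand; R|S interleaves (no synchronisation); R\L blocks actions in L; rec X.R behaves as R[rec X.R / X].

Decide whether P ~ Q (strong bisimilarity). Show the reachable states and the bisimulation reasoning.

NO

P's transition system — 4 states:
  m0 = a.b.(0 | 0 | a.0)\{b} | --a--▸ m1
  m1 = b.(0 | 0 | a.0)\{b} | --b--▸ m2
  m2 = (0 | 0 | a.0)\{b} | --a--▸ m3
  m3 = (0 | 0 | 0)\{b} | stopped
Q's transition system — 4 states:
  n0 = a.a.(0 | 0 | a.0)\{b} | --a--▸ n1
  n1 = a.(0 | 0 | a.0)\{b} | --a--▸ n2
  n2 = (0 | 0 | a.0)\{b} | --a--▸ n3
  n3 = (0 | 0 | 0)\{b} | stopped
Partition-refinement fixed point:
  B0 = {m0}
  B1 = {m1}
  B2 = {m2, n2}
  B3 = {m3, n3}
  B4 = {n0}
  B5 = {n1}
m0 ∈ B0, n0 ∈ B4 → different blocks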